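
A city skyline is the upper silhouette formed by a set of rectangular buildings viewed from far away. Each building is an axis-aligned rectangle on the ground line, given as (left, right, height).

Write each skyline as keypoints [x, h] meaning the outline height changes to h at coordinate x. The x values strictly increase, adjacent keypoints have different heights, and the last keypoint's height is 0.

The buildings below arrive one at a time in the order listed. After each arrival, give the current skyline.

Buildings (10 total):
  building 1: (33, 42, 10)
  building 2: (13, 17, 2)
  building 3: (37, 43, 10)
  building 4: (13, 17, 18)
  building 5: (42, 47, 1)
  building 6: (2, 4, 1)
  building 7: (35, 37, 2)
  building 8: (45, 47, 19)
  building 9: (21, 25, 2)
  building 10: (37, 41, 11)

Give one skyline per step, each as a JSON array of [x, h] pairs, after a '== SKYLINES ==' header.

== SKYLINES ==
[[33,10],[42,0]]
[[13,2],[17,0],[33,10],[42,0]]
[[13,2],[17,0],[33,10],[43,0]]
[[13,18],[17,0],[33,10],[43,0]]
[[13,18],[17,0],[33,10],[43,1],[47,0]]
[[2,1],[4,0],[13,18],[17,0],[33,10],[43,1],[47,0]]
[[2,1],[4,0],[13,18],[17,0],[33,10],[43,1],[47,0]]
[[2,1],[4,0],[13,18],[17,0],[33,10],[43,1],[45,19],[47,0]]
[[2,1],[4,0],[13,18],[17,0],[21,2],[25,0],[33,10],[43,1],[45,19],[47,0]]
[[2,1],[4,0],[13,18],[17,0],[21,2],[25,0],[33,10],[37,11],[41,10],[43,1],[45,19],[47,0]]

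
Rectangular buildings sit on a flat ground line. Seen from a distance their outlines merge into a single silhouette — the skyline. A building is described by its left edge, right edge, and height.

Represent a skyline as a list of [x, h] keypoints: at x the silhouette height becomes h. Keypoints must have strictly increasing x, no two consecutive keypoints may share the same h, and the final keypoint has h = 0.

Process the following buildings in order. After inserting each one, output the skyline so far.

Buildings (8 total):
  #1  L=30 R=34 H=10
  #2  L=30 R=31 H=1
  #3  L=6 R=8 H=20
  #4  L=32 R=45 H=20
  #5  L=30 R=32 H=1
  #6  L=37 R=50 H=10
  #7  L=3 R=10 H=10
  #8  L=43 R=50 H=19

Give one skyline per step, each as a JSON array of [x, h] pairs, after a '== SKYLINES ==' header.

== SKYLINES ==
[[30,10],[34,0]]
[[30,10],[34,0]]
[[6,20],[8,0],[30,10],[34,0]]
[[6,20],[8,0],[30,10],[32,20],[45,0]]
[[6,20],[8,0],[30,10],[32,20],[45,0]]
[[6,20],[8,0],[30,10],[32,20],[45,10],[50,0]]
[[3,10],[6,20],[8,10],[10,0],[30,10],[32,20],[45,10],[50,0]]
[[3,10],[6,20],[8,10],[10,0],[30,10],[32,20],[45,19],[50,0]]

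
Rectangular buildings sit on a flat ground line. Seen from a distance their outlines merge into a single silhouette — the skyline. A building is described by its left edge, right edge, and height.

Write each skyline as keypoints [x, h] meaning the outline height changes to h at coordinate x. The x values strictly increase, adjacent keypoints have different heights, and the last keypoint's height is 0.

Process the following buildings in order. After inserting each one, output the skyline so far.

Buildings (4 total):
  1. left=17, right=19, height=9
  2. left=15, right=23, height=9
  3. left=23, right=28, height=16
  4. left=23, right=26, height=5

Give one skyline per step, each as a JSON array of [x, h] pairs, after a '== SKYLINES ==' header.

== SKYLINES ==
[[17,9],[19,0]]
[[15,9],[23,0]]
[[15,9],[23,16],[28,0]]
[[15,9],[23,16],[28,0]]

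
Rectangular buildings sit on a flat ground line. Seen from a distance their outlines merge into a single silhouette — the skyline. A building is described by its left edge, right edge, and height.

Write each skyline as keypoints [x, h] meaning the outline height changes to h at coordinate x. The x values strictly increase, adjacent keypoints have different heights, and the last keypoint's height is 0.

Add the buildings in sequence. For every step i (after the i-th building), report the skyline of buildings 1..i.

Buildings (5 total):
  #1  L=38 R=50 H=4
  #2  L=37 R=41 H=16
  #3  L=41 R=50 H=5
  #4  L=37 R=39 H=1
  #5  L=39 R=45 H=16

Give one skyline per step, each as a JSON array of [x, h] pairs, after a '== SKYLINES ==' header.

== SKYLINES ==
[[38,4],[50,0]]
[[37,16],[41,4],[50,0]]
[[37,16],[41,5],[50,0]]
[[37,16],[41,5],[50,0]]
[[37,16],[45,5],[50,0]]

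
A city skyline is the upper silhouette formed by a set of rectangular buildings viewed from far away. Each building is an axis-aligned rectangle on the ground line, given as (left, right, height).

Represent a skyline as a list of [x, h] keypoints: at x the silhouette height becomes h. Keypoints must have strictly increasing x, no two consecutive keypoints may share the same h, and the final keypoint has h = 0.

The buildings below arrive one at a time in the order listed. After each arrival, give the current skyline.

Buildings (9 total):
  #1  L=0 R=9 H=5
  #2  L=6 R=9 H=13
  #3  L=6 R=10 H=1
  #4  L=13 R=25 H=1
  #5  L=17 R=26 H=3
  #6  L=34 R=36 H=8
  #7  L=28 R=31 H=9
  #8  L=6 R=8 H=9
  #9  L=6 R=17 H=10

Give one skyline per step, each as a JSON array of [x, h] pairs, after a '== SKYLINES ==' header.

== SKYLINES ==
[[0,5],[9,0]]
[[0,5],[6,13],[9,0]]
[[0,5],[6,13],[9,1],[10,0]]
[[0,5],[6,13],[9,1],[10,0],[13,1],[25,0]]
[[0,5],[6,13],[9,1],[10,0],[13,1],[17,3],[26,0]]
[[0,5],[6,13],[9,1],[10,0],[13,1],[17,3],[26,0],[34,8],[36,0]]
[[0,5],[6,13],[9,1],[10,0],[13,1],[17,3],[26,0],[28,9],[31,0],[34,8],[36,0]]
[[0,5],[6,13],[9,1],[10,0],[13,1],[17,3],[26,0],[28,9],[31,0],[34,8],[36,0]]
[[0,5],[6,13],[9,10],[17,3],[26,0],[28,9],[31,0],[34,8],[36,0]]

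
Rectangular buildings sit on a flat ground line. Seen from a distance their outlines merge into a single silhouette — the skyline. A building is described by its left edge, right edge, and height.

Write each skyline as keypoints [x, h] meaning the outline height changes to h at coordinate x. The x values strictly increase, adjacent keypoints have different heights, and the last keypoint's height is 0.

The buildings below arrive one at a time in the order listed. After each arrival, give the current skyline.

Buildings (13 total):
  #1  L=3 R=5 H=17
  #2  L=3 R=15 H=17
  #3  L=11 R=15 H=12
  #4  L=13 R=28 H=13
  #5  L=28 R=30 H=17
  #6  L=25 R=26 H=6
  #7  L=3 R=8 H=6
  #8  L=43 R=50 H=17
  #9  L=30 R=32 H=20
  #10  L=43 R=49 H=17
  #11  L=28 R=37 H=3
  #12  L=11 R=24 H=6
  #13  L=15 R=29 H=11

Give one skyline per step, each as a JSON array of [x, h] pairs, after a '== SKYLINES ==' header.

== SKYLINES ==
[[3,17],[5,0]]
[[3,17],[15,0]]
[[3,17],[15,0]]
[[3,17],[15,13],[28,0]]
[[3,17],[15,13],[28,17],[30,0]]
[[3,17],[15,13],[28,17],[30,0]]
[[3,17],[15,13],[28,17],[30,0]]
[[3,17],[15,13],[28,17],[30,0],[43,17],[50,0]]
[[3,17],[15,13],[28,17],[30,20],[32,0],[43,17],[50,0]]
[[3,17],[15,13],[28,17],[30,20],[32,0],[43,17],[50,0]]
[[3,17],[15,13],[28,17],[30,20],[32,3],[37,0],[43,17],[50,0]]
[[3,17],[15,13],[28,17],[30,20],[32,3],[37,0],[43,17],[50,0]]
[[3,17],[15,13],[28,17],[30,20],[32,3],[37,0],[43,17],[50,0]]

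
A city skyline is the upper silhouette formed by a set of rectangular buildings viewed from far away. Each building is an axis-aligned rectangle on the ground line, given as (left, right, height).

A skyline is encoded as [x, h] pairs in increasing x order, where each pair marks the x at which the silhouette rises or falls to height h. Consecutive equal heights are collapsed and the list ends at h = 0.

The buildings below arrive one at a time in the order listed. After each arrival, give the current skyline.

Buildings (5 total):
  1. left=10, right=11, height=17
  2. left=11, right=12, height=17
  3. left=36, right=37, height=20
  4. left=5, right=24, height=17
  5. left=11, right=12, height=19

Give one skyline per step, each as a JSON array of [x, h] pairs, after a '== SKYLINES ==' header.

== SKYLINES ==
[[10,17],[11,0]]
[[10,17],[12,0]]
[[10,17],[12,0],[36,20],[37,0]]
[[5,17],[24,0],[36,20],[37,0]]
[[5,17],[11,19],[12,17],[24,0],[36,20],[37,0]]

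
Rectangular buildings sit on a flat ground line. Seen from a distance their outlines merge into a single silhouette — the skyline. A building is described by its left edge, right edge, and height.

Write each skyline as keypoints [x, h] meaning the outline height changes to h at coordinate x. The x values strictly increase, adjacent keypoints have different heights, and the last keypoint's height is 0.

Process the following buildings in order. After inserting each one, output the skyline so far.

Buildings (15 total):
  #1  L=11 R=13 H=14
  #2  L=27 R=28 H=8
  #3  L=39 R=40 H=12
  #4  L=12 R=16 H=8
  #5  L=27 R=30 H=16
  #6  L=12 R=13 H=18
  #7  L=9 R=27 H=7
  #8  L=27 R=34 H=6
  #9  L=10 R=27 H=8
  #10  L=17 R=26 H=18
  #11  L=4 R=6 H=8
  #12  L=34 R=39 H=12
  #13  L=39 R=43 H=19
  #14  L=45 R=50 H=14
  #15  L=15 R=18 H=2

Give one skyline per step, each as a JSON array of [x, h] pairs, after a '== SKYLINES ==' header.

== SKYLINES ==
[[11,14],[13,0]]
[[11,14],[13,0],[27,8],[28,0]]
[[11,14],[13,0],[27,8],[28,0],[39,12],[40,0]]
[[11,14],[13,8],[16,0],[27,8],[28,0],[39,12],[40,0]]
[[11,14],[13,8],[16,0],[27,16],[30,0],[39,12],[40,0]]
[[11,14],[12,18],[13,8],[16,0],[27,16],[30,0],[39,12],[40,0]]
[[9,7],[11,14],[12,18],[13,8],[16,7],[27,16],[30,0],[39,12],[40,0]]
[[9,7],[11,14],[12,18],[13,8],[16,7],[27,16],[30,6],[34,0],[39,12],[40,0]]
[[9,7],[10,8],[11,14],[12,18],[13,8],[27,16],[30,6],[34,0],[39,12],[40,0]]
[[9,7],[10,8],[11,14],[12,18],[13,8],[17,18],[26,8],[27,16],[30,6],[34,0],[39,12],[40,0]]
[[4,8],[6,0],[9,7],[10,8],[11,14],[12,18],[13,8],[17,18],[26,8],[27,16],[30,6],[34,0],[39,12],[40,0]]
[[4,8],[6,0],[9,7],[10,8],[11,14],[12,18],[13,8],[17,18],[26,8],[27,16],[30,6],[34,12],[40,0]]
[[4,8],[6,0],[9,7],[10,8],[11,14],[12,18],[13,8],[17,18],[26,8],[27,16],[30,6],[34,12],[39,19],[43,0]]
[[4,8],[6,0],[9,7],[10,8],[11,14],[12,18],[13,8],[17,18],[26,8],[27,16],[30,6],[34,12],[39,19],[43,0],[45,14],[50,0]]
[[4,8],[6,0],[9,7],[10,8],[11,14],[12,18],[13,8],[17,18],[26,8],[27,16],[30,6],[34,12],[39,19],[43,0],[45,14],[50,0]]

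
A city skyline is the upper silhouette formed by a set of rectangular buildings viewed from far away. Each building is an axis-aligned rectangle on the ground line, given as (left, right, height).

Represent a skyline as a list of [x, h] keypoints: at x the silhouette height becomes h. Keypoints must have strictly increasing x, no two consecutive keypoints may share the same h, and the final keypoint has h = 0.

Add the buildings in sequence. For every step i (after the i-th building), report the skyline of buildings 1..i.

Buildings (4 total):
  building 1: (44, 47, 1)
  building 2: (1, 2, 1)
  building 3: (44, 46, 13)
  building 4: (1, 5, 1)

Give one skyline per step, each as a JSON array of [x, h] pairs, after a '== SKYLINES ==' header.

== SKYLINES ==
[[44,1],[47,0]]
[[1,1],[2,0],[44,1],[47,0]]
[[1,1],[2,0],[44,13],[46,1],[47,0]]
[[1,1],[5,0],[44,13],[46,1],[47,0]]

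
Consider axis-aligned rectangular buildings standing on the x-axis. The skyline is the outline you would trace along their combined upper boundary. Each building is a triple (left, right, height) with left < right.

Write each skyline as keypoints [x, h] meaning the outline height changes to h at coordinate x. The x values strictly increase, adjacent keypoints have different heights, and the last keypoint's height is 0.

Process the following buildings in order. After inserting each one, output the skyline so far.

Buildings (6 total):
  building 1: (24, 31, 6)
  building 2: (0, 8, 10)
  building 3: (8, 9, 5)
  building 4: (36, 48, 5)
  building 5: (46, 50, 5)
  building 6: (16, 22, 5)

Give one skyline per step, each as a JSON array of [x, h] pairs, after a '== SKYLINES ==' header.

== SKYLINES ==
[[24,6],[31,0]]
[[0,10],[8,0],[24,6],[31,0]]
[[0,10],[8,5],[9,0],[24,6],[31,0]]
[[0,10],[8,5],[9,0],[24,6],[31,0],[36,5],[48,0]]
[[0,10],[8,5],[9,0],[24,6],[31,0],[36,5],[50,0]]
[[0,10],[8,5],[9,0],[16,5],[22,0],[24,6],[31,0],[36,5],[50,0]]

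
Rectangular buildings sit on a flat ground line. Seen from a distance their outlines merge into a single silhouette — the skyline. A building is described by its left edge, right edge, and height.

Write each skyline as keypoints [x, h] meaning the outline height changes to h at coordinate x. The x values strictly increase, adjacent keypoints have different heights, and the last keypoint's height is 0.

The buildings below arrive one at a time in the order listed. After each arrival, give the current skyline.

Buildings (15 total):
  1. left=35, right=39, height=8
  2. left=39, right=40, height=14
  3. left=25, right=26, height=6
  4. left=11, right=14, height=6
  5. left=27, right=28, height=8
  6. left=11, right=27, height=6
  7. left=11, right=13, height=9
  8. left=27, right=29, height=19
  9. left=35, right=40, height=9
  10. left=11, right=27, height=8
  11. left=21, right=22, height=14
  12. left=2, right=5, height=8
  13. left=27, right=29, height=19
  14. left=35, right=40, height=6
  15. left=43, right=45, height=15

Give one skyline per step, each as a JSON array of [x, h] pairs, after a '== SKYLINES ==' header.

== SKYLINES ==
[[35,8],[39,0]]
[[35,8],[39,14],[40,0]]
[[25,6],[26,0],[35,8],[39,14],[40,0]]
[[11,6],[14,0],[25,6],[26,0],[35,8],[39,14],[40,0]]
[[11,6],[14,0],[25,6],[26,0],[27,8],[28,0],[35,8],[39,14],[40,0]]
[[11,6],[27,8],[28,0],[35,8],[39,14],[40,0]]
[[11,9],[13,6],[27,8],[28,0],[35,8],[39,14],[40,0]]
[[11,9],[13,6],[27,19],[29,0],[35,8],[39,14],[40,0]]
[[11,9],[13,6],[27,19],[29,0],[35,9],[39,14],[40,0]]
[[11,9],[13,8],[27,19],[29,0],[35,9],[39,14],[40,0]]
[[11,9],[13,8],[21,14],[22,8],[27,19],[29,0],[35,9],[39,14],[40,0]]
[[2,8],[5,0],[11,9],[13,8],[21,14],[22,8],[27,19],[29,0],[35,9],[39,14],[40,0]]
[[2,8],[5,0],[11,9],[13,8],[21,14],[22,8],[27,19],[29,0],[35,9],[39,14],[40,0]]
[[2,8],[5,0],[11,9],[13,8],[21,14],[22,8],[27,19],[29,0],[35,9],[39,14],[40,0]]
[[2,8],[5,0],[11,9],[13,8],[21,14],[22,8],[27,19],[29,0],[35,9],[39,14],[40,0],[43,15],[45,0]]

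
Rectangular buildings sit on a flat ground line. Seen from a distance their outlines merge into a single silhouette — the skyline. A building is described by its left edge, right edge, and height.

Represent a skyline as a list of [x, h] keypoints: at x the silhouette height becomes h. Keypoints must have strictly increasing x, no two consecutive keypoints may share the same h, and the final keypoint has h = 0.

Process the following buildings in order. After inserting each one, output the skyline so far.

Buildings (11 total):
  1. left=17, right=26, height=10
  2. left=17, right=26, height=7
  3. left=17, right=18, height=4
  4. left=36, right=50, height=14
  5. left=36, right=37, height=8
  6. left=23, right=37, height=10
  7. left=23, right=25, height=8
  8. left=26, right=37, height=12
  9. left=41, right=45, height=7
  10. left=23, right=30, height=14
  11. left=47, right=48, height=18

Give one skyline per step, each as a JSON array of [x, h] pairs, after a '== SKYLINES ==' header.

== SKYLINES ==
[[17,10],[26,0]]
[[17,10],[26,0]]
[[17,10],[26,0]]
[[17,10],[26,0],[36,14],[50,0]]
[[17,10],[26,0],[36,14],[50,0]]
[[17,10],[36,14],[50,0]]
[[17,10],[36,14],[50,0]]
[[17,10],[26,12],[36,14],[50,0]]
[[17,10],[26,12],[36,14],[50,0]]
[[17,10],[23,14],[30,12],[36,14],[50,0]]
[[17,10],[23,14],[30,12],[36,14],[47,18],[48,14],[50,0]]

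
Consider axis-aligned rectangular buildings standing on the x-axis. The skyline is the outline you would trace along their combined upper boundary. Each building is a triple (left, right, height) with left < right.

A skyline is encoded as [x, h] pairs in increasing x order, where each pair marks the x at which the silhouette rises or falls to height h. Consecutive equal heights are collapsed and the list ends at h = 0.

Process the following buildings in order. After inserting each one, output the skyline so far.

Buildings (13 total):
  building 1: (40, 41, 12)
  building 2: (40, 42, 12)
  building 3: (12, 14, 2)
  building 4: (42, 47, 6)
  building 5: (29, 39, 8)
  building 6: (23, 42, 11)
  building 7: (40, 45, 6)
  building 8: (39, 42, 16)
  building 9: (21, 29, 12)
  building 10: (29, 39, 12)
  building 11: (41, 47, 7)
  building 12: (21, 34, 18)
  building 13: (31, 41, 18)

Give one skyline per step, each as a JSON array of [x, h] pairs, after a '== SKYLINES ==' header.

== SKYLINES ==
[[40,12],[41,0]]
[[40,12],[42,0]]
[[12,2],[14,0],[40,12],[42,0]]
[[12,2],[14,0],[40,12],[42,6],[47,0]]
[[12,2],[14,0],[29,8],[39,0],[40,12],[42,6],[47,0]]
[[12,2],[14,0],[23,11],[40,12],[42,6],[47,0]]
[[12,2],[14,0],[23,11],[40,12],[42,6],[47,0]]
[[12,2],[14,0],[23,11],[39,16],[42,6],[47,0]]
[[12,2],[14,0],[21,12],[29,11],[39,16],[42,6],[47,0]]
[[12,2],[14,0],[21,12],[39,16],[42,6],[47,0]]
[[12,2],[14,0],[21,12],[39,16],[42,7],[47,0]]
[[12,2],[14,0],[21,18],[34,12],[39,16],[42,7],[47,0]]
[[12,2],[14,0],[21,18],[41,16],[42,7],[47,0]]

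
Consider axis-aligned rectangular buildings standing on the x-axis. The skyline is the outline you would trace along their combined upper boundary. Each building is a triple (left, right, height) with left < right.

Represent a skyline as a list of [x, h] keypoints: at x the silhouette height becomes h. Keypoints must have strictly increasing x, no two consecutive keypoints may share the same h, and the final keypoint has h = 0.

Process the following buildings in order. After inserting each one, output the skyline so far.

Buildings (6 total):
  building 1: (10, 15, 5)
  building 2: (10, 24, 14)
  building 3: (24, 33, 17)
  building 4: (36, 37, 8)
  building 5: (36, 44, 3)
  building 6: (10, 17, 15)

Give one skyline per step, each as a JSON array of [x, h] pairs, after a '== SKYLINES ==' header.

== SKYLINES ==
[[10,5],[15,0]]
[[10,14],[24,0]]
[[10,14],[24,17],[33,0]]
[[10,14],[24,17],[33,0],[36,8],[37,0]]
[[10,14],[24,17],[33,0],[36,8],[37,3],[44,0]]
[[10,15],[17,14],[24,17],[33,0],[36,8],[37,3],[44,0]]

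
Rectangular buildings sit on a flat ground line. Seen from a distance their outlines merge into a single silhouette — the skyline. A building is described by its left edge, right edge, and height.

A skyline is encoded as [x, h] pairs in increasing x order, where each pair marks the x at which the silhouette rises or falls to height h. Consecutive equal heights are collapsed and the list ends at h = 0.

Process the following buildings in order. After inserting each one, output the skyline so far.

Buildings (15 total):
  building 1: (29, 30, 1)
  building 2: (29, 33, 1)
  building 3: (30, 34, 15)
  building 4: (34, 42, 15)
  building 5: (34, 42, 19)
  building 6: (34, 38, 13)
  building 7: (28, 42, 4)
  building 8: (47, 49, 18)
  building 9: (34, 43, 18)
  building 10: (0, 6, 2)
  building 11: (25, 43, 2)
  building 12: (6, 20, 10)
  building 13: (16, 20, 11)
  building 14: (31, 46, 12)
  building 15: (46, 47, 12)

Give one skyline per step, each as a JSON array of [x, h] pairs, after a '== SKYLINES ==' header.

== SKYLINES ==
[[29,1],[30,0]]
[[29,1],[33,0]]
[[29,1],[30,15],[34,0]]
[[29,1],[30,15],[42,0]]
[[29,1],[30,15],[34,19],[42,0]]
[[29,1],[30,15],[34,19],[42,0]]
[[28,4],[30,15],[34,19],[42,0]]
[[28,4],[30,15],[34,19],[42,0],[47,18],[49,0]]
[[28,4],[30,15],[34,19],[42,18],[43,0],[47,18],[49,0]]
[[0,2],[6,0],[28,4],[30,15],[34,19],[42,18],[43,0],[47,18],[49,0]]
[[0,2],[6,0],[25,2],[28,4],[30,15],[34,19],[42,18],[43,0],[47,18],[49,0]]
[[0,2],[6,10],[20,0],[25,2],[28,4],[30,15],[34,19],[42,18],[43,0],[47,18],[49,0]]
[[0,2],[6,10],[16,11],[20,0],[25,2],[28,4],[30,15],[34,19],[42,18],[43,0],[47,18],[49,0]]
[[0,2],[6,10],[16,11],[20,0],[25,2],[28,4],[30,15],[34,19],[42,18],[43,12],[46,0],[47,18],[49,0]]
[[0,2],[6,10],[16,11],[20,0],[25,2],[28,4],[30,15],[34,19],[42,18],[43,12],[47,18],[49,0]]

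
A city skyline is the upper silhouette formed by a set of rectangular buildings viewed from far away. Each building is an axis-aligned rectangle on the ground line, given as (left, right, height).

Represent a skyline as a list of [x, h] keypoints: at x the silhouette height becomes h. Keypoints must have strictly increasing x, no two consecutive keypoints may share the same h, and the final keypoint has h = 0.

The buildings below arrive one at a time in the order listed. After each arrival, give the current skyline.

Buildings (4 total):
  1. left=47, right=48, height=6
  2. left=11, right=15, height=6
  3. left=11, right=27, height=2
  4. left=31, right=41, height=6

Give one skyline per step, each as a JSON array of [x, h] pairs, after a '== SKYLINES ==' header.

== SKYLINES ==
[[47,6],[48,0]]
[[11,6],[15,0],[47,6],[48,0]]
[[11,6],[15,2],[27,0],[47,6],[48,0]]
[[11,6],[15,2],[27,0],[31,6],[41,0],[47,6],[48,0]]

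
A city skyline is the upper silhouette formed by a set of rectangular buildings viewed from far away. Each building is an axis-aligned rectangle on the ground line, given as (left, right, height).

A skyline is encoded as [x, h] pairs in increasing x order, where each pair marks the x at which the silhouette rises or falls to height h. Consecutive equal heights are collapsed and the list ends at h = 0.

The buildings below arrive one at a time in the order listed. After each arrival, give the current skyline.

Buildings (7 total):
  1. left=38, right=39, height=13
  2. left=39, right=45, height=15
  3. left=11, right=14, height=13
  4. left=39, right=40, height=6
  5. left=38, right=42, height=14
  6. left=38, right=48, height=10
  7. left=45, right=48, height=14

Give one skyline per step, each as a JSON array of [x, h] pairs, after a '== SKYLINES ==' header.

== SKYLINES ==
[[38,13],[39,0]]
[[38,13],[39,15],[45,0]]
[[11,13],[14,0],[38,13],[39,15],[45,0]]
[[11,13],[14,0],[38,13],[39,15],[45,0]]
[[11,13],[14,0],[38,14],[39,15],[45,0]]
[[11,13],[14,0],[38,14],[39,15],[45,10],[48,0]]
[[11,13],[14,0],[38,14],[39,15],[45,14],[48,0]]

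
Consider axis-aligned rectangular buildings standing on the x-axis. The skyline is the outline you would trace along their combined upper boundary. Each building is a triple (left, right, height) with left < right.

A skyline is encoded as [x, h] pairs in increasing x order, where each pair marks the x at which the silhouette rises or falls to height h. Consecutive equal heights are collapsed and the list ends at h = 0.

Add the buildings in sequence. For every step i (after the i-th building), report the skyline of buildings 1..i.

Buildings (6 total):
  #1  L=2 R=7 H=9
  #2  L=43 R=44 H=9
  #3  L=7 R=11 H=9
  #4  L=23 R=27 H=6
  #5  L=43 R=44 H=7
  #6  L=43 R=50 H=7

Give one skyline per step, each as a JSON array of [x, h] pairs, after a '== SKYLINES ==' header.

== SKYLINES ==
[[2,9],[7,0]]
[[2,9],[7,0],[43,9],[44,0]]
[[2,9],[11,0],[43,9],[44,0]]
[[2,9],[11,0],[23,6],[27,0],[43,9],[44,0]]
[[2,9],[11,0],[23,6],[27,0],[43,9],[44,0]]
[[2,9],[11,0],[23,6],[27,0],[43,9],[44,7],[50,0]]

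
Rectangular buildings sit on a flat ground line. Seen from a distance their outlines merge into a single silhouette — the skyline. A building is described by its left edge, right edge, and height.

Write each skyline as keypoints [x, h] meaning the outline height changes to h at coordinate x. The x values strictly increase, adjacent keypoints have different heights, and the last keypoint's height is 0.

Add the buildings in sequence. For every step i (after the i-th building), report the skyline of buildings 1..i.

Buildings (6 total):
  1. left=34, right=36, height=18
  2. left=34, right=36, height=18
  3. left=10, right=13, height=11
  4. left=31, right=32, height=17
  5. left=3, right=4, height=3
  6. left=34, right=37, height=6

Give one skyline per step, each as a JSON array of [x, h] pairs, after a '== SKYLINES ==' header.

== SKYLINES ==
[[34,18],[36,0]]
[[34,18],[36,0]]
[[10,11],[13,0],[34,18],[36,0]]
[[10,11],[13,0],[31,17],[32,0],[34,18],[36,0]]
[[3,3],[4,0],[10,11],[13,0],[31,17],[32,0],[34,18],[36,0]]
[[3,3],[4,0],[10,11],[13,0],[31,17],[32,0],[34,18],[36,6],[37,0]]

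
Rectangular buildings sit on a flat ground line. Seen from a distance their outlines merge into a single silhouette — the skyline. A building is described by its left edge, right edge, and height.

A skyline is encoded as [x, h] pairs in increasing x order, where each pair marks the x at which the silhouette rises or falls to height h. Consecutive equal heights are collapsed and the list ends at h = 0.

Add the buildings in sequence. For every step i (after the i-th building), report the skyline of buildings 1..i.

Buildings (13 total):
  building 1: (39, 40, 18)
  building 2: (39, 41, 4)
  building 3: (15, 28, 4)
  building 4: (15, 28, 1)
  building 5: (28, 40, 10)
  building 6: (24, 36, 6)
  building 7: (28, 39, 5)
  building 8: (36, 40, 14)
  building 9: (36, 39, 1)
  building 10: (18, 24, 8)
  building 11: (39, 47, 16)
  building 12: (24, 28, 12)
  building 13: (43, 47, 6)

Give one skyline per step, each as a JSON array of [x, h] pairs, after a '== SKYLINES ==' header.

== SKYLINES ==
[[39,18],[40,0]]
[[39,18],[40,4],[41,0]]
[[15,4],[28,0],[39,18],[40,4],[41,0]]
[[15,4],[28,0],[39,18],[40,4],[41,0]]
[[15,4],[28,10],[39,18],[40,4],[41,0]]
[[15,4],[24,6],[28,10],[39,18],[40,4],[41,0]]
[[15,4],[24,6],[28,10],[39,18],[40,4],[41,0]]
[[15,4],[24,6],[28,10],[36,14],[39,18],[40,4],[41,0]]
[[15,4],[24,6],[28,10],[36,14],[39,18],[40,4],[41,0]]
[[15,4],[18,8],[24,6],[28,10],[36,14],[39,18],[40,4],[41,0]]
[[15,4],[18,8],[24,6],[28,10],[36,14],[39,18],[40,16],[47,0]]
[[15,4],[18,8],[24,12],[28,10],[36,14],[39,18],[40,16],[47,0]]
[[15,4],[18,8],[24,12],[28,10],[36,14],[39,18],[40,16],[47,0]]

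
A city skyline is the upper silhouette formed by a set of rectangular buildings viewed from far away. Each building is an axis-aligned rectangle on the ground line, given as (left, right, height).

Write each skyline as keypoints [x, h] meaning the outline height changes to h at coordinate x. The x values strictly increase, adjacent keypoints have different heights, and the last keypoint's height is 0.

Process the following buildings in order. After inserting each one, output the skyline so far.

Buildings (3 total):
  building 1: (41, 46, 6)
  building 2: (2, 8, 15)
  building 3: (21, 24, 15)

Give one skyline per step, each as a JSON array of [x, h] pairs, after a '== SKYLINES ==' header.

== SKYLINES ==
[[41,6],[46,0]]
[[2,15],[8,0],[41,6],[46,0]]
[[2,15],[8,0],[21,15],[24,0],[41,6],[46,0]]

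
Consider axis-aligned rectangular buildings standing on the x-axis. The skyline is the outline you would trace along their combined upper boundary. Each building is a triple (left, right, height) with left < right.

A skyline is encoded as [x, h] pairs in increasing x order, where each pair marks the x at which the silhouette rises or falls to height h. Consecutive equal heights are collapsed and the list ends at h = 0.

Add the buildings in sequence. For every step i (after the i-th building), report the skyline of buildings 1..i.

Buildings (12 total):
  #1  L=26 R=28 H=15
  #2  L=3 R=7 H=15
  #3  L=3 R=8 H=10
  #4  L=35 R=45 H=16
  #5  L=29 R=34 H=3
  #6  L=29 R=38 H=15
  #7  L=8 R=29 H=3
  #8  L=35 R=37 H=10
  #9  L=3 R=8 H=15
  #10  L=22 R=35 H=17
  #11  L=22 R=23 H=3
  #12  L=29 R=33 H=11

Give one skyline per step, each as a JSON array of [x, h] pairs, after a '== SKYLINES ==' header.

== SKYLINES ==
[[26,15],[28,0]]
[[3,15],[7,0],[26,15],[28,0]]
[[3,15],[7,10],[8,0],[26,15],[28,0]]
[[3,15],[7,10],[8,0],[26,15],[28,0],[35,16],[45,0]]
[[3,15],[7,10],[8,0],[26,15],[28,0],[29,3],[34,0],[35,16],[45,0]]
[[3,15],[7,10],[8,0],[26,15],[28,0],[29,15],[35,16],[45,0]]
[[3,15],[7,10],[8,3],[26,15],[28,3],[29,15],[35,16],[45,0]]
[[3,15],[7,10],[8,3],[26,15],[28,3],[29,15],[35,16],[45,0]]
[[3,15],[8,3],[26,15],[28,3],[29,15],[35,16],[45,0]]
[[3,15],[8,3],[22,17],[35,16],[45,0]]
[[3,15],[8,3],[22,17],[35,16],[45,0]]
[[3,15],[8,3],[22,17],[35,16],[45,0]]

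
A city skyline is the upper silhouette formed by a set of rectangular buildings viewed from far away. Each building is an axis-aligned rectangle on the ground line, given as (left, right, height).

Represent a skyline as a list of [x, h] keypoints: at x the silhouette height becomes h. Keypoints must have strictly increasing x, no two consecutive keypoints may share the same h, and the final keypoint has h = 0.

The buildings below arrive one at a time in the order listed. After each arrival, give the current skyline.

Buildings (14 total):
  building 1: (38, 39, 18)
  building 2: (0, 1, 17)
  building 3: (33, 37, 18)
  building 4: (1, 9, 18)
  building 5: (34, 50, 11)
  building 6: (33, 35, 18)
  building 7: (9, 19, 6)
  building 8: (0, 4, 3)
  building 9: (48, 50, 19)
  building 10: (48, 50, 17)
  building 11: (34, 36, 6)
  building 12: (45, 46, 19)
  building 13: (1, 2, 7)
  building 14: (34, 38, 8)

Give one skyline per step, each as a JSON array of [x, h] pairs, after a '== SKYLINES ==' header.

== SKYLINES ==
[[38,18],[39,0]]
[[0,17],[1,0],[38,18],[39,0]]
[[0,17],[1,0],[33,18],[37,0],[38,18],[39,0]]
[[0,17],[1,18],[9,0],[33,18],[37,0],[38,18],[39,0]]
[[0,17],[1,18],[9,0],[33,18],[37,11],[38,18],[39,11],[50,0]]
[[0,17],[1,18],[9,0],[33,18],[37,11],[38,18],[39,11],[50,0]]
[[0,17],[1,18],[9,6],[19,0],[33,18],[37,11],[38,18],[39,11],[50,0]]
[[0,17],[1,18],[9,6],[19,0],[33,18],[37,11],[38,18],[39,11],[50,0]]
[[0,17],[1,18],[9,6],[19,0],[33,18],[37,11],[38,18],[39,11],[48,19],[50,0]]
[[0,17],[1,18],[9,6],[19,0],[33,18],[37,11],[38,18],[39,11],[48,19],[50,0]]
[[0,17],[1,18],[9,6],[19,0],[33,18],[37,11],[38,18],[39,11],[48,19],[50,0]]
[[0,17],[1,18],[9,6],[19,0],[33,18],[37,11],[38,18],[39,11],[45,19],[46,11],[48,19],[50,0]]
[[0,17],[1,18],[9,6],[19,0],[33,18],[37,11],[38,18],[39,11],[45,19],[46,11],[48,19],[50,0]]
[[0,17],[1,18],[9,6],[19,0],[33,18],[37,11],[38,18],[39,11],[45,19],[46,11],[48,19],[50,0]]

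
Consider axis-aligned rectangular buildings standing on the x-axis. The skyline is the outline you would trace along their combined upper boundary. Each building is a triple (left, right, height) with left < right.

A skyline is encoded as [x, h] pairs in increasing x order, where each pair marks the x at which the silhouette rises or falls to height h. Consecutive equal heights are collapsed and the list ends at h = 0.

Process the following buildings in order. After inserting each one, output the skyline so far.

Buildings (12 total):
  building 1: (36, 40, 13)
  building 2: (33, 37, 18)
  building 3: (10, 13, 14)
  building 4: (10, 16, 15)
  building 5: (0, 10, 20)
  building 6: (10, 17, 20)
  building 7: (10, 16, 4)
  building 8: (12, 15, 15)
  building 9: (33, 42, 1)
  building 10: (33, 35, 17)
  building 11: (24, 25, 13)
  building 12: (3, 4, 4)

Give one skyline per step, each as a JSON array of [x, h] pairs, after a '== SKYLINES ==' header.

== SKYLINES ==
[[36,13],[40,0]]
[[33,18],[37,13],[40,0]]
[[10,14],[13,0],[33,18],[37,13],[40,0]]
[[10,15],[16,0],[33,18],[37,13],[40,0]]
[[0,20],[10,15],[16,0],[33,18],[37,13],[40,0]]
[[0,20],[17,0],[33,18],[37,13],[40,0]]
[[0,20],[17,0],[33,18],[37,13],[40,0]]
[[0,20],[17,0],[33,18],[37,13],[40,0]]
[[0,20],[17,0],[33,18],[37,13],[40,1],[42,0]]
[[0,20],[17,0],[33,18],[37,13],[40,1],[42,0]]
[[0,20],[17,0],[24,13],[25,0],[33,18],[37,13],[40,1],[42,0]]
[[0,20],[17,0],[24,13],[25,0],[33,18],[37,13],[40,1],[42,0]]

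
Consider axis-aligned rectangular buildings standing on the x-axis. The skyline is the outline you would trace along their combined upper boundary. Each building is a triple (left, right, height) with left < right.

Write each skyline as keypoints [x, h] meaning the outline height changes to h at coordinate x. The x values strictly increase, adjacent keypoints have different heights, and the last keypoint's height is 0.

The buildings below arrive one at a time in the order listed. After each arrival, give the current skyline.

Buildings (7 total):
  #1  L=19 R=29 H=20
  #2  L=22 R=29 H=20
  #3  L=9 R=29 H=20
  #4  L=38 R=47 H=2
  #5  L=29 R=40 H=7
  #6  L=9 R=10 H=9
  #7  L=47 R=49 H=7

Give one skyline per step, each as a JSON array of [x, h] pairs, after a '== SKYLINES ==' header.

== SKYLINES ==
[[19,20],[29,0]]
[[19,20],[29,0]]
[[9,20],[29,0]]
[[9,20],[29,0],[38,2],[47,0]]
[[9,20],[29,7],[40,2],[47,0]]
[[9,20],[29,7],[40,2],[47,0]]
[[9,20],[29,7],[40,2],[47,7],[49,0]]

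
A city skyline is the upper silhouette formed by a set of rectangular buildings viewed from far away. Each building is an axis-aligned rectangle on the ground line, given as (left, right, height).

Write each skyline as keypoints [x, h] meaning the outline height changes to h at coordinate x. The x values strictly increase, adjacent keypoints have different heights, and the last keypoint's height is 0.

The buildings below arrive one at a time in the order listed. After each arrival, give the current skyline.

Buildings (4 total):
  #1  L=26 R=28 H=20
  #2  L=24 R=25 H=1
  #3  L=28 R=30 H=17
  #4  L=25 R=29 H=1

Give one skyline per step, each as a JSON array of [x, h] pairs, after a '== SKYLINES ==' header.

== SKYLINES ==
[[26,20],[28,0]]
[[24,1],[25,0],[26,20],[28,0]]
[[24,1],[25,0],[26,20],[28,17],[30,0]]
[[24,1],[26,20],[28,17],[30,0]]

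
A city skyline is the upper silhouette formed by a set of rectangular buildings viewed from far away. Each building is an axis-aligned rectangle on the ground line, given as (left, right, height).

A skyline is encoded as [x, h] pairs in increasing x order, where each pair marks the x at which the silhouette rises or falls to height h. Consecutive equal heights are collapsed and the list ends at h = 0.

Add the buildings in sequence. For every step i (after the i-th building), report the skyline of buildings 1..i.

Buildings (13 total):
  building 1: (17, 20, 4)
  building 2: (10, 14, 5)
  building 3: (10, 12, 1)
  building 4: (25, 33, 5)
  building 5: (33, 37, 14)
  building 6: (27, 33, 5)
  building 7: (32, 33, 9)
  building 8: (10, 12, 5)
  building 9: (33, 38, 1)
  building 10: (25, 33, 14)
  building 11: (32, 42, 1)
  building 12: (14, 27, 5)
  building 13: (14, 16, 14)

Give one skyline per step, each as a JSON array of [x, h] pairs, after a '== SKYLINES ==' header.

== SKYLINES ==
[[17,4],[20,0]]
[[10,5],[14,0],[17,4],[20,0]]
[[10,5],[14,0],[17,4],[20,0]]
[[10,5],[14,0],[17,4],[20,0],[25,5],[33,0]]
[[10,5],[14,0],[17,4],[20,0],[25,5],[33,14],[37,0]]
[[10,5],[14,0],[17,4],[20,0],[25,5],[33,14],[37,0]]
[[10,5],[14,0],[17,4],[20,0],[25,5],[32,9],[33,14],[37,0]]
[[10,5],[14,0],[17,4],[20,0],[25,5],[32,9],[33,14],[37,0]]
[[10,5],[14,0],[17,4],[20,0],[25,5],[32,9],[33,14],[37,1],[38,0]]
[[10,5],[14,0],[17,4],[20,0],[25,14],[37,1],[38,0]]
[[10,5],[14,0],[17,4],[20,0],[25,14],[37,1],[42,0]]
[[10,5],[25,14],[37,1],[42,0]]
[[10,5],[14,14],[16,5],[25,14],[37,1],[42,0]]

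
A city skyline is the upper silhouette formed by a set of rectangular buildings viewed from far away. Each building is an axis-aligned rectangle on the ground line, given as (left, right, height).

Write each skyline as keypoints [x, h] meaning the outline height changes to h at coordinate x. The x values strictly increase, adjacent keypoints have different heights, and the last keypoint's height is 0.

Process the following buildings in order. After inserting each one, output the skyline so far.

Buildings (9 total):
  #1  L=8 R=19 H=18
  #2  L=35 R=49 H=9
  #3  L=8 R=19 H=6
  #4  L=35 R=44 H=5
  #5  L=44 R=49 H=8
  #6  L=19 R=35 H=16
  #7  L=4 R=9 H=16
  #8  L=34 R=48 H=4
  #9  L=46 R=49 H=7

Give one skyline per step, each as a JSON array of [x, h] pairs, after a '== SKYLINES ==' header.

== SKYLINES ==
[[8,18],[19,0]]
[[8,18],[19,0],[35,9],[49,0]]
[[8,18],[19,0],[35,9],[49,0]]
[[8,18],[19,0],[35,9],[49,0]]
[[8,18],[19,0],[35,9],[49,0]]
[[8,18],[19,16],[35,9],[49,0]]
[[4,16],[8,18],[19,16],[35,9],[49,0]]
[[4,16],[8,18],[19,16],[35,9],[49,0]]
[[4,16],[8,18],[19,16],[35,9],[49,0]]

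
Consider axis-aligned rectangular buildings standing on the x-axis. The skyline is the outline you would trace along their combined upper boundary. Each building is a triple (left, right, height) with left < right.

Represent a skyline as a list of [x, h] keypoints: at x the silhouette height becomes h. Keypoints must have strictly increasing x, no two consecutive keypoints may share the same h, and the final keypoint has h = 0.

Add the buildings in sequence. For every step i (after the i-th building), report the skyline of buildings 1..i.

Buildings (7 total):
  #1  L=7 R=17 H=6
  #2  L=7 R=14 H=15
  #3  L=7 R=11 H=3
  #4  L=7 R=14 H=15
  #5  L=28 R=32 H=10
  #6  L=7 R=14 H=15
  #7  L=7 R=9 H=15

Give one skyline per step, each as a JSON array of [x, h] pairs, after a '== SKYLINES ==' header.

== SKYLINES ==
[[7,6],[17,0]]
[[7,15],[14,6],[17,0]]
[[7,15],[14,6],[17,0]]
[[7,15],[14,6],[17,0]]
[[7,15],[14,6],[17,0],[28,10],[32,0]]
[[7,15],[14,6],[17,0],[28,10],[32,0]]
[[7,15],[14,6],[17,0],[28,10],[32,0]]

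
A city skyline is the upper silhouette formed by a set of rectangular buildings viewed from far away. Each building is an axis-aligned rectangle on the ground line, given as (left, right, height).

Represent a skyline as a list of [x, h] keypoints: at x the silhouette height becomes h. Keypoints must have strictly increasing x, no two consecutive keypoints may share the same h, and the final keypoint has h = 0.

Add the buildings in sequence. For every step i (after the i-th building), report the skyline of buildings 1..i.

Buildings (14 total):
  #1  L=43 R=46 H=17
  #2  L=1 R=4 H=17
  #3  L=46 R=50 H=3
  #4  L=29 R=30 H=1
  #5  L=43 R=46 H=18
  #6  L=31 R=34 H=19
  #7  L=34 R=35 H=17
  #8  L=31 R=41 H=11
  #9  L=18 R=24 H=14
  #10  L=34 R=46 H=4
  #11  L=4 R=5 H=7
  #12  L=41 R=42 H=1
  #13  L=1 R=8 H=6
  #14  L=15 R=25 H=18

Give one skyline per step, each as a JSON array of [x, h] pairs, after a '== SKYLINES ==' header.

== SKYLINES ==
[[43,17],[46,0]]
[[1,17],[4,0],[43,17],[46,0]]
[[1,17],[4,0],[43,17],[46,3],[50,0]]
[[1,17],[4,0],[29,1],[30,0],[43,17],[46,3],[50,0]]
[[1,17],[4,0],[29,1],[30,0],[43,18],[46,3],[50,0]]
[[1,17],[4,0],[29,1],[30,0],[31,19],[34,0],[43,18],[46,3],[50,0]]
[[1,17],[4,0],[29,1],[30,0],[31,19],[34,17],[35,0],[43,18],[46,3],[50,0]]
[[1,17],[4,0],[29,1],[30,0],[31,19],[34,17],[35,11],[41,0],[43,18],[46,3],[50,0]]
[[1,17],[4,0],[18,14],[24,0],[29,1],[30,0],[31,19],[34,17],[35,11],[41,0],[43,18],[46,3],[50,0]]
[[1,17],[4,0],[18,14],[24,0],[29,1],[30,0],[31,19],[34,17],[35,11],[41,4],[43,18],[46,3],[50,0]]
[[1,17],[4,7],[5,0],[18,14],[24,0],[29,1],[30,0],[31,19],[34,17],[35,11],[41,4],[43,18],[46,3],[50,0]]
[[1,17],[4,7],[5,0],[18,14],[24,0],[29,1],[30,0],[31,19],[34,17],[35,11],[41,4],[43,18],[46,3],[50,0]]
[[1,17],[4,7],[5,6],[8,0],[18,14],[24,0],[29,1],[30,0],[31,19],[34,17],[35,11],[41,4],[43,18],[46,3],[50,0]]
[[1,17],[4,7],[5,6],[8,0],[15,18],[25,0],[29,1],[30,0],[31,19],[34,17],[35,11],[41,4],[43,18],[46,3],[50,0]]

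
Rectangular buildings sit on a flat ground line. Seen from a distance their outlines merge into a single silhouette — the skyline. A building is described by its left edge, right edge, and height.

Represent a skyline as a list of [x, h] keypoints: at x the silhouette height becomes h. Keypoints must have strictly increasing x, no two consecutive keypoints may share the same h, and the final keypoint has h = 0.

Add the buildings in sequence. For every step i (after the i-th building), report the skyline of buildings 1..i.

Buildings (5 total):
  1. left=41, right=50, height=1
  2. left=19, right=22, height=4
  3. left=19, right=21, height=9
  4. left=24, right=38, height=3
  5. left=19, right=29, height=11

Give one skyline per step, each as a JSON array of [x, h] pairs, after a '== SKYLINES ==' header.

== SKYLINES ==
[[41,1],[50,0]]
[[19,4],[22,0],[41,1],[50,0]]
[[19,9],[21,4],[22,0],[41,1],[50,0]]
[[19,9],[21,4],[22,0],[24,3],[38,0],[41,1],[50,0]]
[[19,11],[29,3],[38,0],[41,1],[50,0]]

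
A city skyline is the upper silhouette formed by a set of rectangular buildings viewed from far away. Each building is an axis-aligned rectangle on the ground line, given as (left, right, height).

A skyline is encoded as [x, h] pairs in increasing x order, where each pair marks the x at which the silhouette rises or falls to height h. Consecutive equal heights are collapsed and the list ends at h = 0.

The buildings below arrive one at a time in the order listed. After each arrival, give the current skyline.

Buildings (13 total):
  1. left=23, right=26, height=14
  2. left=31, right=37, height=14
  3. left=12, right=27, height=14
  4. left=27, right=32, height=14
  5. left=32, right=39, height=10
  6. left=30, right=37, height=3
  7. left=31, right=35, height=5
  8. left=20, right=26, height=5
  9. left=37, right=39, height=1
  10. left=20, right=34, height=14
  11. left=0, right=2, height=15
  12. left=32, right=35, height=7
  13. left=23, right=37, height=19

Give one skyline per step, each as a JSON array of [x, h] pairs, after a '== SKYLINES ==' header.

== SKYLINES ==
[[23,14],[26,0]]
[[23,14],[26,0],[31,14],[37,0]]
[[12,14],[27,0],[31,14],[37,0]]
[[12,14],[37,0]]
[[12,14],[37,10],[39,0]]
[[12,14],[37,10],[39,0]]
[[12,14],[37,10],[39,0]]
[[12,14],[37,10],[39,0]]
[[12,14],[37,10],[39,0]]
[[12,14],[37,10],[39,0]]
[[0,15],[2,0],[12,14],[37,10],[39,0]]
[[0,15],[2,0],[12,14],[37,10],[39,0]]
[[0,15],[2,0],[12,14],[23,19],[37,10],[39,0]]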